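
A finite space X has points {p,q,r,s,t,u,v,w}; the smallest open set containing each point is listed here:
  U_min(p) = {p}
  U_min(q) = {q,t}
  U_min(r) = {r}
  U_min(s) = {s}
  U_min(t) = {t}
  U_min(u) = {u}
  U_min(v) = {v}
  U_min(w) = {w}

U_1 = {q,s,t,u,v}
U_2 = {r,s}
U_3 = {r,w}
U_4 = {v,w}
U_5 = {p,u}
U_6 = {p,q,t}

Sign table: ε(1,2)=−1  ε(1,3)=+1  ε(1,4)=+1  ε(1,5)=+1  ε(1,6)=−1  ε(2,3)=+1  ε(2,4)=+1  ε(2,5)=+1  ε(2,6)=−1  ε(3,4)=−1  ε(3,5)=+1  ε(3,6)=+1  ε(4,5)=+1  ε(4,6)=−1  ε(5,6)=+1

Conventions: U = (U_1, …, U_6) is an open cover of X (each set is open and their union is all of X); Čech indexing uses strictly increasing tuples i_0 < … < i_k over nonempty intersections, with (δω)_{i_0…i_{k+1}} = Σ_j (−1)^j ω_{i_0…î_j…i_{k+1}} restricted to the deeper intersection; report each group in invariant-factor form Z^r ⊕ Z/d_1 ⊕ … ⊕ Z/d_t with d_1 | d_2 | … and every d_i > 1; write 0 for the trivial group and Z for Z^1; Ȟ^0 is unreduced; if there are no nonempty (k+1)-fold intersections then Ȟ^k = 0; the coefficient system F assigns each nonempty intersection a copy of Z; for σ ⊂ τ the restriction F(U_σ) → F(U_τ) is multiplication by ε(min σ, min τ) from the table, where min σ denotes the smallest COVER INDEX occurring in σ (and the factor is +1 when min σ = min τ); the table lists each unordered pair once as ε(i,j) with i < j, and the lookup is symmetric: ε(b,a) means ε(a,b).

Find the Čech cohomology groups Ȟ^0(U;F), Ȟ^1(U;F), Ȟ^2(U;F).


intersection data:
  U12={s} U14={v} U15={u} U16={q,t} U23={r} U34={w} U56={p}
C dims 6,7; δ0: rk 6, SNF 1^5·2
Ȟ^0 = (6 − 6) − 0 = 0, so Ȟ^0 ≅ 0
Ȟ^1 = (7 − 0) − 6 = 1 plus torsion [2], so Ȟ^1 ≅ Z ⊕ Z/2
Ȟ^2 = (0 − 0) − 0 = 0, so Ȟ^2 ≅ 0

Ȟ^0(U;F) ≅ 0,  Ȟ^1(U;F) ≅ Z ⊕ Z/2,  Ȟ^2(U;F) ≅ 0


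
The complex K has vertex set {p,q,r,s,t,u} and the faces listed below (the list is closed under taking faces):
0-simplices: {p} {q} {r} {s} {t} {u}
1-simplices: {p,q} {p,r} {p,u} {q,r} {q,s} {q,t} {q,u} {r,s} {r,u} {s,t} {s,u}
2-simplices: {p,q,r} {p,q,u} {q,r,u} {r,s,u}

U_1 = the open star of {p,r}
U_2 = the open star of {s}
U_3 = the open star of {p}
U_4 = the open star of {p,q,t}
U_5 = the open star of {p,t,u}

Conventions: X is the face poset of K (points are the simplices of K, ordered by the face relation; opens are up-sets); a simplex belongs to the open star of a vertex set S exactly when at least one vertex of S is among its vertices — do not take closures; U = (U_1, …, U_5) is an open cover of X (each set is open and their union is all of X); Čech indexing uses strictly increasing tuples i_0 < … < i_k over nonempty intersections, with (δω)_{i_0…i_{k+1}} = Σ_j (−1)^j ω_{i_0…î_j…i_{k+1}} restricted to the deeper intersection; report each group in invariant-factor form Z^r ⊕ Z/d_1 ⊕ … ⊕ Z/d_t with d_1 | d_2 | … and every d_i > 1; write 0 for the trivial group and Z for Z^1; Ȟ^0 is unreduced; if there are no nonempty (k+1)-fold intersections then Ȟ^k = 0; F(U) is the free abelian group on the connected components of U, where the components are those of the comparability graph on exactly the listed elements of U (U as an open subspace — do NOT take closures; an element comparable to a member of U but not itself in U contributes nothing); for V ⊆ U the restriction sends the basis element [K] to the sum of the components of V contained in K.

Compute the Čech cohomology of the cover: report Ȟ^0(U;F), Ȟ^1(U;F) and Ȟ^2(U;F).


Ȟ^0 = Z,  Ȟ^1 = Z^2,  Ȟ^2 = 0

cover nerve:
  U1={{p},{r},{p,q},{p,r},{p,u},{q,r},{r,s},{r,u},{p,q,r},{p,q,u},{q,r,u},{r,s,u}} U2={{s},{q,s},{r,s},{s,t},{s,u},{r,s,u}} U3={{p},{p,q},{p,r},{p,u},{p,q,r},{p,q,u}} U4={{p},{q},{t},{p,q},{p,r},{p,u},{q,r},{q,s},{q,t},{q,u},{s,t},{p,q,r},{p,q,u},{q,r,u}} U5={{p},{t},{u},{p,q},{p,r},{p,u},{q,t},{q,u},{r,u},{s,t},{s,u},{p,q,r},{p,q,u},{q,r,u},{r,s,u}}
  U12={{r,s},{r,s,u}} U13={{p},{p,q},{p,r},{p,u},{p,q,r},{p,q,u}} U14={{p},{p,q},{p,r},{p,u},{q,r},{p,q,r},{p,q,u},{q,r,u}} U15={{p},{p,q},{p,r},{p,u},{r,u},{p,q,r},{p,q,u},{q,r,u},{r,s,u}} U24={{q,s},{s,t}} U25={{s,t},{s,u},{r,s,u}} U34={{p},{p,q},{p,r},{p,u},{p,q,r},{p,q,u}} U35={{p},{p,q},{p,r},{p,u},{p,q,r},{p,q,u}} U45={{p},{t},{p,q},{p,r},{p,u},{q,t},{q,u},{s,t},{p,q,r},{p,q,u},{q,r,u}}
  U125={{r,s,u}} U134={{p},{p,q},{p,r},{p,u},{p,q,r},{p,q,u}} U135={{p},{p,q},{p,r},{p,u},{p,q,r},{p,q,u}} U145={{p},{p,q},{p,r},{p,u},{p,q,r},{p,q,u},{q,r,u}} U245={{s,t}} U345={{p},{p,q},{p,r},{p,u},{p,q,r},{p,q,u}}
  U1345={{p},{p,q},{p,r},{p,u},{p,q,r},{p,q,u}}
components per intersection:
  U1: {{p},{r},{p,q},{p,r},{p,u},{q,r},{r,s},{r,u},{p,q,r},{p,q,u},{q,r,u},{r,s,u}}
  U2: {{s},{q,s},{r,s},{s,t},{s,u},{r,s,u}}
  U3: {{p},{p,q},{p,r},{p,u},{p,q,r},{p,q,u}}
  U4: {{p},{q},{t},{p,q},{p,r},{p,u},{q,r},{q,s},{q,t},{q,u},{s,t},{p,q,r},{p,q,u},{q,r,u}}
  U5: {{p},{u},{p,q},{p,r},{p,u},{q,u},{r,u},{s,u},{p,q,r},{p,q,u},{q,r,u},{r,s,u}} {{t},{q,t},{s,t}}
  U12: {{r,s},{r,s,u}}
  U13: {{p},{p,q},{p,r},{p,u},{p,q,r},{p,q,u}}
  U14: {{p},{p,q},{p,r},{p,u},{q,r},{p,q,r},{p,q,u},{q,r,u}}
  U15: {{p},{p,q},{p,r},{p,u},{p,q,r},{p,q,u}} {{r,u},{q,r,u},{r,s,u}}
  U24: {{q,s}} {{s,t}}
  U25: {{s,t}} {{s,u},{r,s,u}}
  U34: {{p},{p,q},{p,r},{p,u},{p,q,r},{p,q,u}}
  U35: {{p},{p,q},{p,r},{p,u},{p,q,r},{p,q,u}}
  U45: {{p},{p,q},{p,r},{p,u},{q,u},{p,q,r},{p,q,u},{q,r,u}} {{t},{q,t},{s,t}}
  U125: {{r,s,u}}
  U134: {{p},{p,q},{p,r},{p,u},{p,q,r},{p,q,u}}
  U135: {{p},{p,q},{p,r},{p,u},{p,q,r},{p,q,u}}
  U145: {{p},{p,q},{p,r},{p,u},{p,q,r},{p,q,u}} {{q,r,u}}
  U245: {{s,t}}
  U345: {{p},{p,q},{p,r},{p,u},{p,q,r},{p,q,u}}
  U1345: {{p},{p,q},{p,r},{p,u},{p,q,r},{p,q,u}}
C dims 6,13,7,1; δ0: rk 5, SNF 1^5; δ1: rk 6, SNF 1^6; δ2: rk 1, SNF 1^1
Ȟ^0: (6−5)−0=1 ⇒ Z
Ȟ^1: (13−6)−5=2 ⇒ Z^2
Ȟ^2: (7−1)−6=0 ⇒ 0


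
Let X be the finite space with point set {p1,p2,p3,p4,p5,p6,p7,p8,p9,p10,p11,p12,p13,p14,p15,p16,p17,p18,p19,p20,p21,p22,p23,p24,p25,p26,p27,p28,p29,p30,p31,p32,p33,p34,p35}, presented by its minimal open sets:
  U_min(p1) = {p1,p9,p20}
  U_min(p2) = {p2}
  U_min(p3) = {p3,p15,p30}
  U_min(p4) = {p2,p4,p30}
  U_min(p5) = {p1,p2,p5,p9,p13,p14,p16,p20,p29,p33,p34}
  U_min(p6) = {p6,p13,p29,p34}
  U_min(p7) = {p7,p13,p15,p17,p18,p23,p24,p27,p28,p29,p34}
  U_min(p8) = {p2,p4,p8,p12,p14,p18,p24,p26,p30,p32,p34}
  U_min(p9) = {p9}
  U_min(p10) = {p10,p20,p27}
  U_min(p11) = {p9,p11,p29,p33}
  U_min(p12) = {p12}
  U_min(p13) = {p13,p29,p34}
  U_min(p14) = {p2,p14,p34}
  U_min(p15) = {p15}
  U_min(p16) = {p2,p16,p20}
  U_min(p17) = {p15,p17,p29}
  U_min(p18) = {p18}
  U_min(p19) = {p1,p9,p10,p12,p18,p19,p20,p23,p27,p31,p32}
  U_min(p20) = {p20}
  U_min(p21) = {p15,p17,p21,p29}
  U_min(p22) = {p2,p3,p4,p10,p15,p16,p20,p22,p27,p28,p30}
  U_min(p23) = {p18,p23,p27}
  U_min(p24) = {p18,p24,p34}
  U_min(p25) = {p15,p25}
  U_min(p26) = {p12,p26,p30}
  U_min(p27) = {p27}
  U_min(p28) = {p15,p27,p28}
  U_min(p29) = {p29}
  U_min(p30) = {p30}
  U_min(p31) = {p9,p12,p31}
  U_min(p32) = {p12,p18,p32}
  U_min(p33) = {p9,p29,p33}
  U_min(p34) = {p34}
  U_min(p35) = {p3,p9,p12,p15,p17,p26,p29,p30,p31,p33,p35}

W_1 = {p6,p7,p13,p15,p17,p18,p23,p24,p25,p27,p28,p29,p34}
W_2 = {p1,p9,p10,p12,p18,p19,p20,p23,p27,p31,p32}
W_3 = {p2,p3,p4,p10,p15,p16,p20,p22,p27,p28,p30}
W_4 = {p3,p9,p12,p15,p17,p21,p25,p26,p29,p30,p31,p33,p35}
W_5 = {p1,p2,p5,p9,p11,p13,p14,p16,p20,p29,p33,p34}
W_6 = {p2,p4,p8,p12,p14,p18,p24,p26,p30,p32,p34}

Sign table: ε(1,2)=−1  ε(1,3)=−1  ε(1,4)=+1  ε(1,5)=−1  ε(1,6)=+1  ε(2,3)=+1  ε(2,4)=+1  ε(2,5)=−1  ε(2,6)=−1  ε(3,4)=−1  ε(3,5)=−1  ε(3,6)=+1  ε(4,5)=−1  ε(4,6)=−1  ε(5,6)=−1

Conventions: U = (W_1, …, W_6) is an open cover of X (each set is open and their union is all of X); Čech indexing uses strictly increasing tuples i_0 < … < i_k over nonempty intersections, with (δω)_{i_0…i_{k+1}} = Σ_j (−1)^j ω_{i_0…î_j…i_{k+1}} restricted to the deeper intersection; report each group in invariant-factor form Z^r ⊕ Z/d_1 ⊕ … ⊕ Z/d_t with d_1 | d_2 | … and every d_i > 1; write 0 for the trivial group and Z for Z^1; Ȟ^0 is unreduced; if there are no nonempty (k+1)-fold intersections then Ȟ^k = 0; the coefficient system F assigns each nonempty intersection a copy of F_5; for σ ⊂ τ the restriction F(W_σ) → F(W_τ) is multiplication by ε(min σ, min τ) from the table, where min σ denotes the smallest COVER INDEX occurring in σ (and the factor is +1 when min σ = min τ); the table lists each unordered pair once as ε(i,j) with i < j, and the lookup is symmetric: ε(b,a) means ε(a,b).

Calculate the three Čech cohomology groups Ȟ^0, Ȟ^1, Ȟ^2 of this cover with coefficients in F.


Ȟ^0 ≅ 0; Ȟ^1 ≅ 0; Ȟ^2 ≅ Z/5

nonempty intersections:
  W12={p18,p23,p27} W13={p15,p27,p28} W14={p15,p17,p25,p29} W15={p13,p29,p34} W16={p18,p24,p34} W23={p10,p20,p27} W24={p9,p12,p31} W25={p1,p9,p20} W26={p12,p18,p32} W34={p3,p15,p30} W35={p2,p16,p20} W36={p2,p4,p30} W45={p9,p29,p33} W46={p12,p26,p30} W56={p2,p14,p34}
  W123={p27} W126={p18} W134={p15} W145={p29} W156={p34} W235={p20} W245={p9} W246={p12} W346={p30} W356={p2}
C dims 6,15,10; δ0: rk_F5 6; δ1: rk_F5 9
Ȟ^0: (6−6)−0=0 ⇒ 0
Ȟ^1: (15−9)−6=0 ⇒ 0
Ȟ^2: (10−0)−9=1 ⇒ Z/5


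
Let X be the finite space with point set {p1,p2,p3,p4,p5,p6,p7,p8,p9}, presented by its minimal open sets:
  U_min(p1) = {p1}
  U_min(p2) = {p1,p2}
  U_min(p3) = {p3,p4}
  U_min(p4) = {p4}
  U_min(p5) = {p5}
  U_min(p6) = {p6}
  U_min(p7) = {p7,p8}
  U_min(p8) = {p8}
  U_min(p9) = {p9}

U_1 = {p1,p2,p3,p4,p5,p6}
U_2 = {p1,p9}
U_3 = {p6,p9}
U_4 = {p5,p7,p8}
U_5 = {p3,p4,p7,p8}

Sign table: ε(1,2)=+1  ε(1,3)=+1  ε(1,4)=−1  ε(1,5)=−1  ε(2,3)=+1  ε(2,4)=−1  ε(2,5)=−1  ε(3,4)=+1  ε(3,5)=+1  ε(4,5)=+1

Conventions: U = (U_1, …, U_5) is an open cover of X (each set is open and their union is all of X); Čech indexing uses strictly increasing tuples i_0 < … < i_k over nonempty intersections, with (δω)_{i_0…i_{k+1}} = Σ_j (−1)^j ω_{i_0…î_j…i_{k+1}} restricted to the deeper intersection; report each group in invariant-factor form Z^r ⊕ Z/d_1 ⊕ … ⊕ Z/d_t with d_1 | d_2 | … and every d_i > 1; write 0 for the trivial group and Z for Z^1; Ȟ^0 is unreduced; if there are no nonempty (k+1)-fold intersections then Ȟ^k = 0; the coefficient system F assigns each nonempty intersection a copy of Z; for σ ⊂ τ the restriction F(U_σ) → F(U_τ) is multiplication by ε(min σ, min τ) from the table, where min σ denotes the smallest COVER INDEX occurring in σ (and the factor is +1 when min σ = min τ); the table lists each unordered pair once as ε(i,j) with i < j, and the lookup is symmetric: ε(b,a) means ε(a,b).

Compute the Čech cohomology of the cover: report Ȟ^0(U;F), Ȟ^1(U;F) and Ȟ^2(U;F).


Ȟ^0 = Z, Ȟ^1 = Z^2 and Ȟ^2 = 0

intersection data:
  U12={p1} U13={p6} U14={p5} U15={p3,p4} U23={p9} U45={p7,p8}
C dims 5,6; δ0: rk 4, SNF 1^4
Ȟ^0 = (5 − 4) − 0 = 1, so Ȟ^0 ≅ Z
Ȟ^1 = (6 − 0) − 4 = 2, so Ȟ^1 ≅ Z^2
Ȟ^2 = (0 − 0) − 0 = 0, so Ȟ^2 ≅ 0


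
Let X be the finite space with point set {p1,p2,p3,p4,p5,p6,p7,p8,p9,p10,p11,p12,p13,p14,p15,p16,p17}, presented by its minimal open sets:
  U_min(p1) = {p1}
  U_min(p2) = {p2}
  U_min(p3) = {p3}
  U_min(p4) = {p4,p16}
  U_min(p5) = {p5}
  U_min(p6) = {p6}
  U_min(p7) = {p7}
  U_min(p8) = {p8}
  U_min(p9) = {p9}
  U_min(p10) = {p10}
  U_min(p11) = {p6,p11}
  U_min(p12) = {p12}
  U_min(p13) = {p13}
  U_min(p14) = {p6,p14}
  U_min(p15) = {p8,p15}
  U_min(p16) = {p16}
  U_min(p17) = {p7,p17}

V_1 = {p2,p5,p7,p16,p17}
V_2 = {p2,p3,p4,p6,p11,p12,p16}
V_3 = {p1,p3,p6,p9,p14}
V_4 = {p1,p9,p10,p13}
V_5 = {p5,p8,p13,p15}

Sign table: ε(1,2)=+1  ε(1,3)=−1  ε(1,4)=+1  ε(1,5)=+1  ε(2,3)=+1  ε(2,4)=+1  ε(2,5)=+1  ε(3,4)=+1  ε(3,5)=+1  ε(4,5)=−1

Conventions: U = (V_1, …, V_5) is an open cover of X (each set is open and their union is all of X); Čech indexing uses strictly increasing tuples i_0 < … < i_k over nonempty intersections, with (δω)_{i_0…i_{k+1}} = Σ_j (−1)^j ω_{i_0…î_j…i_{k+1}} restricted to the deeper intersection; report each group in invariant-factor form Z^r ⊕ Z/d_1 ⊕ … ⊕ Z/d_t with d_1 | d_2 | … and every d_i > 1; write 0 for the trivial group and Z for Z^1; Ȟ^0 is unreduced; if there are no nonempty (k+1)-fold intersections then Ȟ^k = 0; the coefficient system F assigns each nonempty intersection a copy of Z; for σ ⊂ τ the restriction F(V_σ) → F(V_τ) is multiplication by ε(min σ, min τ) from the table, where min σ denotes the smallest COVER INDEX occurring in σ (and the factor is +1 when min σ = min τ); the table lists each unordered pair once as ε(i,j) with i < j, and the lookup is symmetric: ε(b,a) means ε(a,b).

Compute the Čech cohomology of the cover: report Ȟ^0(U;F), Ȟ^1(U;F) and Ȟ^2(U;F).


nonempty overlaps:
  V12={p2,p16} V15={p5} V23={p3,p6} V34={p1,p9} V45={p13}
C dims 5,5; δ0: rk 5, SNF 1^4·2
degree 0: 5−5−0 = 0 → Ȟ^0 ≅ 0
degree 1: 5−0−5 = 0 plus torsion [2] → Ȟ^1 ≅ Z/2
degree 2: 0−0−0 = 0 → Ȟ^2 ≅ 0

Ȟ^0 = 0, Ȟ^1 = Z/2 and Ȟ^2 = 0


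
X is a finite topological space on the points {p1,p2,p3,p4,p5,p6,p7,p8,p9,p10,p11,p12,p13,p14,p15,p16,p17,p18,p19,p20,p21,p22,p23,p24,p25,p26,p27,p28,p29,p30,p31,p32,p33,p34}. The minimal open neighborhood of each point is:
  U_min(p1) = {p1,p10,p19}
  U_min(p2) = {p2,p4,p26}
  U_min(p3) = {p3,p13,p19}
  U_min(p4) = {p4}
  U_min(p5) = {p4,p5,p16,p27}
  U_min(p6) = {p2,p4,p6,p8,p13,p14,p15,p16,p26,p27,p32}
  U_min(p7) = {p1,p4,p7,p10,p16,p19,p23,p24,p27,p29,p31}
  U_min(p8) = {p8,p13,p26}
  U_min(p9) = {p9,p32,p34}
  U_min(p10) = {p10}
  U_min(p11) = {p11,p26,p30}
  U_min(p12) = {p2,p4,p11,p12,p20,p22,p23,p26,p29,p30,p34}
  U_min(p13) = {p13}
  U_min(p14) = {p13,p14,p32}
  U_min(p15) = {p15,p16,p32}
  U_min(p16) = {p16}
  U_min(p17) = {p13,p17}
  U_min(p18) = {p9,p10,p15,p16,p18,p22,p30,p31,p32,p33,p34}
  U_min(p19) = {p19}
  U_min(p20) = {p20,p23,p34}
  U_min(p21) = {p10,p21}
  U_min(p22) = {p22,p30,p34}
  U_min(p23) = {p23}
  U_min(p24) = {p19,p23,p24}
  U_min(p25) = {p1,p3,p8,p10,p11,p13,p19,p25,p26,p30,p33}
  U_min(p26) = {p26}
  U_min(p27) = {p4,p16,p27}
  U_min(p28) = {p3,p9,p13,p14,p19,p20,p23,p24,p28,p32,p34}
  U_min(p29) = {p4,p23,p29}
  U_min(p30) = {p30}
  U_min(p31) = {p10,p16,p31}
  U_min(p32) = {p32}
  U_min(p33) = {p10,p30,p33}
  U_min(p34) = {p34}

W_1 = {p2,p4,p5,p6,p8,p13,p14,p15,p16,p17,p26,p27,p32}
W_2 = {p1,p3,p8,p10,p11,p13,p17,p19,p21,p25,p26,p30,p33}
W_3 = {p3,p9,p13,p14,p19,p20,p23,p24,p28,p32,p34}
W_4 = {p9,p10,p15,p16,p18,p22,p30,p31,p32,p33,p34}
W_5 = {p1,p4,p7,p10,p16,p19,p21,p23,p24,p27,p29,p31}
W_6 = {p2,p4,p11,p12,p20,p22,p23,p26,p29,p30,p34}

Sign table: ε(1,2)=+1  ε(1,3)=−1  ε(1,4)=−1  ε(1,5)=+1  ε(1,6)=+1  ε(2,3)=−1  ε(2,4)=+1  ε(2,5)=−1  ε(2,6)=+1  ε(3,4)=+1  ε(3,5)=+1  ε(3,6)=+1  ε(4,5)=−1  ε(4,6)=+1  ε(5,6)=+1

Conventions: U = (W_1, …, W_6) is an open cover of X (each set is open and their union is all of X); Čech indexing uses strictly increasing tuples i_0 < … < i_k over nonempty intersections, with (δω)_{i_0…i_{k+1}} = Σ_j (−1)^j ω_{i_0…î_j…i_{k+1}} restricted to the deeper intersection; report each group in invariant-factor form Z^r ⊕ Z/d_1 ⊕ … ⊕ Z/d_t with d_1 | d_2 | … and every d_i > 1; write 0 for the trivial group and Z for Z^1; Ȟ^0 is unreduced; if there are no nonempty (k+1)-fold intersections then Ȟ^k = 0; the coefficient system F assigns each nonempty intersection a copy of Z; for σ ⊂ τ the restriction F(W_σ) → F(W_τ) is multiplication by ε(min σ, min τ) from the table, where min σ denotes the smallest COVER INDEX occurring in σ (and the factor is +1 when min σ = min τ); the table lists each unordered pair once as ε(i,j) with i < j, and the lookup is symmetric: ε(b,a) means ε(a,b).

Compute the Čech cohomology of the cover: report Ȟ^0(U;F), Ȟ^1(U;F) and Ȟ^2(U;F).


nerve simplices:
  W12={p8,p13,p17,p26} W13={p13,p14,p32} W14={p15,p16,p32} W15={p4,p16,p27} W16={p2,p4,p26} W23={p3,p13,p19} W24={p10,p30,p33} W25={p1,p10,p19,p21} W26={p11,p26,p30} W34={p9,p32,p34} W35={p19,p23,p24} W36={p20,p23,p34} W45={p10,p16,p31} W46={p22,p30,p34} W56={p4,p23,p29}
  W123={p13} W126={p26} W134={p32} W145={p16} W156={p4} W235={p19} W245={p10} W246={p30} W346={p34} W356={p23}
C dims 6,15,10; δ0: rk 6, SNF 1^5·2; δ1: rk 9, SNF 1^9
degree 0: 6−6−0 = 0 → Ȟ^0 ≅ 0
degree 1: 15−9−6 = 0 plus torsion [2] → Ȟ^1 ≅ Z/2
degree 2: 10−0−9 = 1 → Ȟ^2 ≅ Z

Ȟ^0 ≅ 0,  Ȟ^1 ≅ Z/2,  Ȟ^2 ≅ Z


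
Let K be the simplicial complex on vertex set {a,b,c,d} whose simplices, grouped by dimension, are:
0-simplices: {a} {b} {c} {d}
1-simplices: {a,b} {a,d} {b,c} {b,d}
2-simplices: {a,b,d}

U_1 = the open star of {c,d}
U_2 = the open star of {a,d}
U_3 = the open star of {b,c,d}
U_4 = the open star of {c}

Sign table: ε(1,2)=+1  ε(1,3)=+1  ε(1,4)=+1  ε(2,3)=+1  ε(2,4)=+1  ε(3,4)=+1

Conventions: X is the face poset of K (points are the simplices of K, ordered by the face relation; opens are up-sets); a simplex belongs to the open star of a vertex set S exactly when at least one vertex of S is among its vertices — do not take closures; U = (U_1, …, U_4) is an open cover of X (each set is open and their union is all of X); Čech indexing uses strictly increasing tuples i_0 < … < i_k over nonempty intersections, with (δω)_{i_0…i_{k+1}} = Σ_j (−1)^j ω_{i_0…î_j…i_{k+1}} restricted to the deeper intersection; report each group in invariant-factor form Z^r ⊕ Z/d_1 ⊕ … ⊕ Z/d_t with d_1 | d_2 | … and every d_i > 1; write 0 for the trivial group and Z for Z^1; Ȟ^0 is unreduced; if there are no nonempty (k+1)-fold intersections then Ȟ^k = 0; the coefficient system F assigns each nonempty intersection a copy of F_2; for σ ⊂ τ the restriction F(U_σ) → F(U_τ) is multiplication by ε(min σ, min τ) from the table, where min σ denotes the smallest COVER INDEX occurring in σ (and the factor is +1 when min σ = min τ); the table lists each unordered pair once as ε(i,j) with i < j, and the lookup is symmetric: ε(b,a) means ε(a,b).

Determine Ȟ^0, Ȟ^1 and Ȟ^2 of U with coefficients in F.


Ȟ^0 = Z/2, Ȟ^1 = 0, Ȟ^2 = 0

nonempty overlaps:
  U1={{c},{d},{a,d},{b,c},{b,d},{a,b,d}} U2={{a},{d},{a,b},{a,d},{b,d},{a,b,d}} U3={{b},{c},{d},{a,b},{a,d},{b,c},{b,d},{a,b,d}} U4={{c},{b,c}}
  U12={{d},{a,d},{b,d},{a,b,d}} U13={{c},{d},{a,d},{b,c},{b,d},{a,b,d}} U14={{c},{b,c}} U23={{d},{a,b},{a,d},{b,d},{a,b,d}} U34={{c},{b,c}}
  U123={{d},{a,d},{b,d},{a,b,d}} U134={{c},{b,c}}
C dims 4,5,2; δ0: rk_F2 3; δ1: rk_F2 2
degree 0: 4−3−0 = 1 → Ȟ^0 ≅ Z/2
degree 1: 5−2−3 = 0 → Ȟ^1 ≅ 0
degree 2: 2−0−2 = 0 → Ȟ^2 ≅ 0


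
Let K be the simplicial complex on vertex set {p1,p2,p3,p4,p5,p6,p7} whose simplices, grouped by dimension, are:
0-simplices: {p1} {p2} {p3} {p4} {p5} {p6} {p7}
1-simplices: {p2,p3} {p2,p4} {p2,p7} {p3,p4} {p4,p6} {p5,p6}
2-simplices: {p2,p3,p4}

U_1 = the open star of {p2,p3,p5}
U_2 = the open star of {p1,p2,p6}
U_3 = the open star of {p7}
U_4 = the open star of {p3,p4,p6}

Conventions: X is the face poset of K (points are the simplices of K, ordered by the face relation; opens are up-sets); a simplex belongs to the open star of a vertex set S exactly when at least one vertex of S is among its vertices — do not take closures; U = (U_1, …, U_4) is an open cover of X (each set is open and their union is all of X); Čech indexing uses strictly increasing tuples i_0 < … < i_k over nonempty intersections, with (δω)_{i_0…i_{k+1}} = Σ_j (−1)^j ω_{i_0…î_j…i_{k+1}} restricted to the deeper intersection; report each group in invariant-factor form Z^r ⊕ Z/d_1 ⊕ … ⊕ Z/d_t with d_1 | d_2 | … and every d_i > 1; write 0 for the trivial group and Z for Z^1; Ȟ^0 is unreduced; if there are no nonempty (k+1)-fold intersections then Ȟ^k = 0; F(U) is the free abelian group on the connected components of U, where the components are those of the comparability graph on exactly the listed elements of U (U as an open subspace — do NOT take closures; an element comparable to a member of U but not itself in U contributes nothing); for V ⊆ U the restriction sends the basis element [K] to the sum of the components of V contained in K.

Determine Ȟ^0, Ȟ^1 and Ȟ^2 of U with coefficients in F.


cover nerve:
  U1={{p2},{p3},{p5},{p2,p3},{p2,p4},{p2,p7},{p3,p4},{p5,p6},{p2,p3,p4}} U2={{p1},{p2},{p6},{p2,p3},{p2,p4},{p2,p7},{p4,p6},{p5,p6},{p2,p3,p4}} U3={{p7},{p2,p7}} U4={{p3},{p4},{p6},{p2,p3},{p2,p4},{p3,p4},{p4,p6},{p5,p6},{p2,p3,p4}}
  U12={{p2},{p2,p3},{p2,p4},{p2,p7},{p5,p6},{p2,p3,p4}} U13={{p2,p7}} U14={{p3},{p2,p3},{p2,p4},{p3,p4},{p5,p6},{p2,p3,p4}} U23={{p2,p7}} U24={{p6},{p2,p3},{p2,p4},{p4,p6},{p5,p6},{p2,p3,p4}}
  U123={{p2,p7}} U124={{p2,p3},{p2,p4},{p5,p6},{p2,p3,p4}}
components per intersection:
  U1: {{p2},{p3},{p2,p3},{p2,p4},{p2,p7},{p3,p4},{p2,p3,p4}} {{p5},{p5,p6}}
  U2: {{p1}} {{p2},{p2,p3},{p2,p4},{p2,p7},{p2,p3,p4}} {{p6},{p4,p6},{p5,p6}}
  U3: {{p7},{p2,p7}}
  U4: {{p3},{p4},{p6},{p2,p3},{p2,p4},{p3,p4},{p4,p6},{p5,p6},{p2,p3,p4}}
  U12: {{p2},{p2,p3},{p2,p4},{p2,p7},{p2,p3,p4}} {{p5,p6}}
  U13: {{p2,p7}}
  U14: {{p3},{p2,p3},{p2,p4},{p3,p4},{p2,p3,p4}} {{p5,p6}}
  U23: {{p2,p7}}
  U24: {{p6},{p4,p6},{p5,p6}} {{p2,p3},{p2,p4},{p2,p3,p4}}
  U123: {{p2,p7}}
  U124: {{p2,p3},{p2,p4},{p2,p3,p4}} {{p5,p6}}
C dims 7,8,3; δ0: rk 5, SNF 1^5; δ1: rk 3, SNF 1^3
Ȟ^0: (7−5)−0=2 ⇒ Z^2
Ȟ^1: (8−3)−5=0 ⇒ 0
Ȟ^2: (3−0)−3=0 ⇒ 0

Ȟ^0(U;F) ≅ Z^2, Ȟ^1(U;F) ≅ 0 and Ȟ^2(U;F) ≅ 0


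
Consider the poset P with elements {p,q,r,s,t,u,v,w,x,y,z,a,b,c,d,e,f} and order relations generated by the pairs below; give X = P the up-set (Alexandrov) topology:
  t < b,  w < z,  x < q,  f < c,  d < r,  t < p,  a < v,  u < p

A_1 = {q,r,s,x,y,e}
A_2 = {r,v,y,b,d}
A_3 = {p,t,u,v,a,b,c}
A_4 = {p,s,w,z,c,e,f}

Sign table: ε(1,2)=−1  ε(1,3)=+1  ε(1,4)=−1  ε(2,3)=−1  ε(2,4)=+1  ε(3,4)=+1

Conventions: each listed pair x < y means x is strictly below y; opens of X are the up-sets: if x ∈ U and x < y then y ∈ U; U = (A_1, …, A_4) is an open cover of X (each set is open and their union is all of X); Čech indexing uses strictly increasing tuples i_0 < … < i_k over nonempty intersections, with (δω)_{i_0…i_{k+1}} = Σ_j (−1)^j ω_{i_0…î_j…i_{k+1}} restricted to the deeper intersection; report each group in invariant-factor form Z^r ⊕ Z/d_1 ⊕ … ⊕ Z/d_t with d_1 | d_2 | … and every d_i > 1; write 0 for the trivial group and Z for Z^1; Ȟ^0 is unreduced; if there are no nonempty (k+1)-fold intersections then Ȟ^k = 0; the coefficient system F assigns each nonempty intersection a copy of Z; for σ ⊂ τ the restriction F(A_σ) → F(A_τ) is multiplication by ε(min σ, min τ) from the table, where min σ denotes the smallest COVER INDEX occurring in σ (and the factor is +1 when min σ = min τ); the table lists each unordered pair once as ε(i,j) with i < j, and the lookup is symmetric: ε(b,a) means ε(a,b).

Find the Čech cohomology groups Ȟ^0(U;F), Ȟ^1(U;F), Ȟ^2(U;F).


Ȟ^0(U;F) ≅ 0, Ȟ^1(U;F) ≅ Z/2 and Ȟ^2(U;F) ≅ 0

nerve simplices:
  A12={r,y} A14={s,e} A23={v,b} A34={p,c}
C dims 4,4; δ0: rk 4, SNF 1^3·2
degree 0: 4−4−0 = 0 → Ȟ^0 ≅ 0
degree 1: 4−0−4 = 0 plus torsion [2] → Ȟ^1 ≅ Z/2
degree 2: 0−0−0 = 0 → Ȟ^2 ≅ 0


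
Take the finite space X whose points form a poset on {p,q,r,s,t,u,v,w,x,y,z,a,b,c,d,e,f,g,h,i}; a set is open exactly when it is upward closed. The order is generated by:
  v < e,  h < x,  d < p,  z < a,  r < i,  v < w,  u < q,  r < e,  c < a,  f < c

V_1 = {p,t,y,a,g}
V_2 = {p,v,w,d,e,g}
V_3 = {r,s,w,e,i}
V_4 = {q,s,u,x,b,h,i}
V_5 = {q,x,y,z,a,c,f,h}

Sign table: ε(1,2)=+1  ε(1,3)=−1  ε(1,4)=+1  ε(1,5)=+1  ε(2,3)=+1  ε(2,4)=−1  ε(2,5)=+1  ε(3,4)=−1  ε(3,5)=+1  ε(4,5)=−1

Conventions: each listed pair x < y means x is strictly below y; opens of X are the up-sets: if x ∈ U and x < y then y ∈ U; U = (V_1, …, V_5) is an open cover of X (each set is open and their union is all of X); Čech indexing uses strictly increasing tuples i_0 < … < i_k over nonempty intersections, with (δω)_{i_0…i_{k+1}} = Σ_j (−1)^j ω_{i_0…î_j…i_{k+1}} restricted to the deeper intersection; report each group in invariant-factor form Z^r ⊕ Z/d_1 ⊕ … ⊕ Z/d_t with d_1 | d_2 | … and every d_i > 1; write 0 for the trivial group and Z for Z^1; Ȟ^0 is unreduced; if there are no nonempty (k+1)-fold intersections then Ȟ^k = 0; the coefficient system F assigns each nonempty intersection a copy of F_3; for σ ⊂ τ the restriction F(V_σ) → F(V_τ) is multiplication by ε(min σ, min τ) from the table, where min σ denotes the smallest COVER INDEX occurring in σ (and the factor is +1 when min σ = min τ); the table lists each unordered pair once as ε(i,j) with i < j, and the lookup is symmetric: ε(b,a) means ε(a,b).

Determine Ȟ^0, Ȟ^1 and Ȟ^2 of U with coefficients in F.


Ȟ^0 = Z/3, Ȟ^1 = Z/3, Ȟ^2 = 0

nerve simplices:
  V12={p,g} V15={y,a} V23={w,e} V34={s,i} V45={q,x,h}
C dims 5,5; δ0: rk_F3 4
degree 0: 5−4−0 = 1 → Ȟ^0 ≅ Z/3
degree 1: 5−0−4 = 1 → Ȟ^1 ≅ Z/3
degree 2: 0−0−0 = 0 → Ȟ^2 ≅ 0


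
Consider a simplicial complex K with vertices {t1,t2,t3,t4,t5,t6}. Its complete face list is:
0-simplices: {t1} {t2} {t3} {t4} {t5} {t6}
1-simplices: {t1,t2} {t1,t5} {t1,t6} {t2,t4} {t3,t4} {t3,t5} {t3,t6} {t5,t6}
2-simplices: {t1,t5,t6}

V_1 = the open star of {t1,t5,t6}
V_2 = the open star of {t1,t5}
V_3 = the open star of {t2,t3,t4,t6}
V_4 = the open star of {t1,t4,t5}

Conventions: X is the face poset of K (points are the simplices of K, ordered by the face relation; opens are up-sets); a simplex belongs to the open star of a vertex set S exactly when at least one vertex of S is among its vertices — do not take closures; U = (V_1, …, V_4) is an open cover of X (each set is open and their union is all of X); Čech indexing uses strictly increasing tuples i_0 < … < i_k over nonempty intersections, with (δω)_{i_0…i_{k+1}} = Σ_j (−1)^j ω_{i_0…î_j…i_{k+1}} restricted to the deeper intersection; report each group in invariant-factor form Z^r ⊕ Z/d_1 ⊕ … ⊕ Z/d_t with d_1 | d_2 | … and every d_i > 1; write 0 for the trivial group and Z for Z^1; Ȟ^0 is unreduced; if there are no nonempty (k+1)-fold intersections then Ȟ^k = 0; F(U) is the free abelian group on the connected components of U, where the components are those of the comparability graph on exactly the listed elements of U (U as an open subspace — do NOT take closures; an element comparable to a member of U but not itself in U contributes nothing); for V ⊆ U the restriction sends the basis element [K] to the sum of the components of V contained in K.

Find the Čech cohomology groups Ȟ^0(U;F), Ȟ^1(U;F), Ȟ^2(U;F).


cover nerve:
  V1={{t1},{t5},{t6},{t1,t2},{t1,t5},{t1,t6},{t3,t5},{t3,t6},{t5,t6},{t1,t5,t6}} V2={{t1},{t5},{t1,t2},{t1,t5},{t1,t6},{t3,t5},{t5,t6},{t1,t5,t6}} V3={{t2},{t3},{t4},{t6},{t1,t2},{t1,t6},{t2,t4},{t3,t4},{t3,t5},{t3,t6},{t5,t6},{t1,t5,t6}} V4={{t1},{t4},{t5},{t1,t2},{t1,t5},{t1,t6},{t2,t4},{t3,t4},{t3,t5},{t5,t6},{t1,t5,t6}}
  V12={{t1},{t5},{t1,t2},{t1,t5},{t1,t6},{t3,t5},{t5,t6},{t1,t5,t6}} V13={{t6},{t1,t2},{t1,t6},{t3,t5},{t3,t6},{t5,t6},{t1,t5,t6}} V14={{t1},{t5},{t1,t2},{t1,t5},{t1,t6},{t3,t5},{t5,t6},{t1,t5,t6}} V23={{t1,t2},{t1,t6},{t3,t5},{t5,t6},{t1,t5,t6}} V24={{t1},{t5},{t1,t2},{t1,t5},{t1,t6},{t3,t5},{t5,t6},{t1,t5,t6}} V34={{t4},{t1,t2},{t1,t6},{t2,t4},{t3,t4},{t3,t5},{t5,t6},{t1,t5,t6}}
  V123={{t1,t2},{t1,t6},{t3,t5},{t5,t6},{t1,t5,t6}} V124={{t1},{t5},{t1,t2},{t1,t5},{t1,t6},{t3,t5},{t5,t6},{t1,t5,t6}} V134={{t1,t2},{t1,t6},{t3,t5},{t5,t6},{t1,t5,t6}} V234={{t1,t2},{t1,t6},{t3,t5},{t5,t6},{t1,t5,t6}}
  V1234={{t1,t2},{t1,t6},{t3,t5},{t5,t6},{t1,t5,t6}}
components per intersection:
  V1: {{t1},{t5},{t6},{t1,t2},{t1,t5},{t1,t6},{t3,t5},{t3,t6},{t5,t6},{t1,t5,t6}}
  V2: {{t1},{t5},{t1,t2},{t1,t5},{t1,t6},{t3,t5},{t5,t6},{t1,t5,t6}}
  V3: {{t2},{t3},{t4},{t6},{t1,t2},{t1,t6},{t2,t4},{t3,t4},{t3,t5},{t3,t6},{t5,t6},{t1,t5,t6}}
  V4: {{t1},{t5},{t1,t2},{t1,t5},{t1,t6},{t3,t5},{t5,t6},{t1,t5,t6}} {{t4},{t2,t4},{t3,t4}}
  V12: {{t1},{t5},{t1,t2},{t1,t5},{t1,t6},{t3,t5},{t5,t6},{t1,t5,t6}}
  V13: {{t6},{t1,t6},{t3,t6},{t5,t6},{t1,t5,t6}} {{t1,t2}} {{t3,t5}}
  V14: {{t1},{t5},{t1,t2},{t1,t5},{t1,t6},{t3,t5},{t5,t6},{t1,t5,t6}}
  V23: {{t1,t2}} {{t1,t6},{t5,t6},{t1,t5,t6}} {{t3,t5}}
  V24: {{t1},{t5},{t1,t2},{t1,t5},{t1,t6},{t3,t5},{t5,t6},{t1,t5,t6}}
  V34: {{t4},{t2,t4},{t3,t4}} {{t1,t2}} {{t1,t6},{t5,t6},{t1,t5,t6}} {{t3,t5}}
  V123: {{t1,t2}} {{t1,t6},{t5,t6},{t1,t5,t6}} {{t3,t5}}
  V124: {{t1},{t5},{t1,t2},{t1,t5},{t1,t6},{t3,t5},{t5,t6},{t1,t5,t6}}
  V134: {{t1,t2}} {{t1,t6},{t5,t6},{t1,t5,t6}} {{t3,t5}}
  V234: {{t1,t2}} {{t1,t6},{t5,t6},{t1,t5,t6}} {{t3,t5}}
  V1234: {{t1,t2}} {{t1,t6},{t5,t6},{t1,t5,t6}} {{t3,t5}}
C dims 5,13,10,3; δ0: rk 4, SNF 1^4; δ1: rk 7, SNF 1^7; δ2: rk 3, SNF 1^3
Ȟ^0: (5−4)−0=1 ⇒ Z
Ȟ^1: (13−7)−4=2 ⇒ Z^2
Ȟ^2: (10−3)−7=0 ⇒ 0

Ȟ^0 ≅ Z,  Ȟ^1 ≅ Z^2,  Ȟ^2 ≅ 0


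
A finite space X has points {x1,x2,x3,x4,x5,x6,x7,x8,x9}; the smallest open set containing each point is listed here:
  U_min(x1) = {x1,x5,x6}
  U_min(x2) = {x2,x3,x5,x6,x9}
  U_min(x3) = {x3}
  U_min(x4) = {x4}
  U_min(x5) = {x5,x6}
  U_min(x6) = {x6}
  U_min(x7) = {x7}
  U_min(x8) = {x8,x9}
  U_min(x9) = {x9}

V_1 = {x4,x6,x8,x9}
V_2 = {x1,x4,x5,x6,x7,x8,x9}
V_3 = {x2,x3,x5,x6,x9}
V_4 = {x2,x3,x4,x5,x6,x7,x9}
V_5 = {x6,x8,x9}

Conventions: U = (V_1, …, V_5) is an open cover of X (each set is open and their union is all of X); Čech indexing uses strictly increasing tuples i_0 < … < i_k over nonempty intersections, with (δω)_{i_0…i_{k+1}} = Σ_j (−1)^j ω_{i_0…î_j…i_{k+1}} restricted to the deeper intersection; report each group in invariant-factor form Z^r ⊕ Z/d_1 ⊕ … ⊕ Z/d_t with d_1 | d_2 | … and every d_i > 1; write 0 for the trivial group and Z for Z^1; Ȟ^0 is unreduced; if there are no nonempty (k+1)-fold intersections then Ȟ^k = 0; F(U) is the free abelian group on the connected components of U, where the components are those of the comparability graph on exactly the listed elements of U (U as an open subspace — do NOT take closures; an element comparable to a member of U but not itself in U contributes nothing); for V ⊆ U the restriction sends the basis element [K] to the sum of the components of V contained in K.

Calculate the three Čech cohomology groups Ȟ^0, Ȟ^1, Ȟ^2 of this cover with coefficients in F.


Ȟ^0 = Z^3, Ȟ^1 = 0, Ȟ^2 = 0

nerve of the cover:
  V12={x4,x6,x8,x9} V13={x6,x9} V14={x4,x6,x9} V15={x6,x8,x9} V23={x5,x6,x9} V24={x4,x5,x6,x7,x9} V25={x6,x8,x9} V34={x2,x3,x5,x6,x9} V35={x6,x9} V45={x6,x9}
  V123={x6,x9} V124={x4,x6,x9} V125={x6,x8,x9} V134={x6,x9} V135={x6,x9} V145={x6,x9} V234={x5,x6,x9} V235={x6,x9} V245={x6,x9} V345={x6,x9}
  V1234={x6,x9} V1235={x6,x9} V1245={x6,x9} V1345={x6,x9} V2345={x6,x9}
  V12345={x6,x9}
components per intersection:
  V1: {x4} {x6} {x8,x9}
  V2: {x1,x5,x6} {x4} {x7} {x8,x9}
  V3: {x2,x3,x5,x6,x9}
  V4: {x2,x3,x5,x6,x9} {x4} {x7}
  V5: {x6} {x8,x9}
  V12: {x4} {x6} {x8,x9}
  V13: {x6} {x9}
  V14: {x4} {x6} {x9}
  V15: {x6} {x8,x9}
  V23: {x5,x6} {x9}
  V24: {x4} {x5,x6} {x7} {x9}
  V25: {x6} {x8,x9}
  V34: {x2,x3,x5,x6,x9}
  V35: {x6} {x9}
  V45: {x6} {x9}
  V123: {x6} {x9}
  V124: {x4} {x6} {x9}
  V125: {x6} {x8,x9}
  V134: {x6} {x9}
  V135: {x6} {x9}
  V145: {x6} {x9}
  V234: {x5,x6} {x9}
  V235: {x6} {x9}
  V245: {x6} {x9}
  V345: {x6} {x9}
  V1234: {x6} {x9}
  V1235: {x6} {x9}
  V1245: {x6} {x9}
  V1345: {x6} {x9}
  V2345: {x6} {x9}
  V12345: {x6} {x9}
C dims 13,23,21,10; δ0: rk 10, SNF 1^10; δ1: rk 13, SNF 1^13; δ2: rk 8, SNF 1^8
Ȟ^0 = (13 − 10) − 0 = 3, so Ȟ^0 ≅ Z^3
Ȟ^1 = (23 − 13) − 10 = 0, so Ȟ^1 ≅ 0
Ȟ^2 = (21 − 8) − 13 = 0, so Ȟ^2 ≅ 0


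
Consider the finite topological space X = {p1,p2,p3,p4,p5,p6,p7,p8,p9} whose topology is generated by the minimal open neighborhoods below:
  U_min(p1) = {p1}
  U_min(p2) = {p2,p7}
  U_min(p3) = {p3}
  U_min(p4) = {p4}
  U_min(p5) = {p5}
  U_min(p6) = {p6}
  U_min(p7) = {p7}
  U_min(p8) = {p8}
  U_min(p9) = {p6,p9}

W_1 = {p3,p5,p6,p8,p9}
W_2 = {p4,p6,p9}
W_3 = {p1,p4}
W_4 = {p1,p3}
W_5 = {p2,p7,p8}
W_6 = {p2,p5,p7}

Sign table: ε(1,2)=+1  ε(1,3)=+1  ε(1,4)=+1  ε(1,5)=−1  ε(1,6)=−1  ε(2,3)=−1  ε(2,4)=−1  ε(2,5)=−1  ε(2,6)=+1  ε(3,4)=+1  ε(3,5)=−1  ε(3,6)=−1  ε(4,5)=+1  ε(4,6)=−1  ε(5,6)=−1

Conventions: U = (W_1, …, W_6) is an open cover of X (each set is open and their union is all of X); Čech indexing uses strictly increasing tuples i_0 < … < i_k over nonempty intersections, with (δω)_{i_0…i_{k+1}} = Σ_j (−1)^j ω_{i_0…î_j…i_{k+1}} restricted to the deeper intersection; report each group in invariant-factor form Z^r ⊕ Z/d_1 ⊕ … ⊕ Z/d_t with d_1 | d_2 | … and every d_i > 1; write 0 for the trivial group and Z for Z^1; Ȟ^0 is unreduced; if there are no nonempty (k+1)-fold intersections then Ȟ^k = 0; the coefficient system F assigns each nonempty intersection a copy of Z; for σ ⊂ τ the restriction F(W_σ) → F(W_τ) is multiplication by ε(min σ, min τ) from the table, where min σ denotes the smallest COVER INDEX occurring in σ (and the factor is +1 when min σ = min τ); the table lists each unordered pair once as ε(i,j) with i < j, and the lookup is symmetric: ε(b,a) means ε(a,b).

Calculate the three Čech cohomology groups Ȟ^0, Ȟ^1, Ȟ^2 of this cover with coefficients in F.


Ȟ^0 = 0,  Ȟ^1 = Z ⊕ Z/2,  Ȟ^2 = 0

cover nerve:
  W12={p6,p9} W14={p3} W15={p8} W16={p5} W23={p4} W34={p1} W56={p2,p7}
C dims 6,7; δ0: rk 6, SNF 1^5·2
Ȟ^0: (6−6)−0=0 ⇒ 0
Ȟ^1: (7−0)−6=1 plus torsion [2] ⇒ Z ⊕ Z/2
Ȟ^2: (0−0)−0=0 ⇒ 0


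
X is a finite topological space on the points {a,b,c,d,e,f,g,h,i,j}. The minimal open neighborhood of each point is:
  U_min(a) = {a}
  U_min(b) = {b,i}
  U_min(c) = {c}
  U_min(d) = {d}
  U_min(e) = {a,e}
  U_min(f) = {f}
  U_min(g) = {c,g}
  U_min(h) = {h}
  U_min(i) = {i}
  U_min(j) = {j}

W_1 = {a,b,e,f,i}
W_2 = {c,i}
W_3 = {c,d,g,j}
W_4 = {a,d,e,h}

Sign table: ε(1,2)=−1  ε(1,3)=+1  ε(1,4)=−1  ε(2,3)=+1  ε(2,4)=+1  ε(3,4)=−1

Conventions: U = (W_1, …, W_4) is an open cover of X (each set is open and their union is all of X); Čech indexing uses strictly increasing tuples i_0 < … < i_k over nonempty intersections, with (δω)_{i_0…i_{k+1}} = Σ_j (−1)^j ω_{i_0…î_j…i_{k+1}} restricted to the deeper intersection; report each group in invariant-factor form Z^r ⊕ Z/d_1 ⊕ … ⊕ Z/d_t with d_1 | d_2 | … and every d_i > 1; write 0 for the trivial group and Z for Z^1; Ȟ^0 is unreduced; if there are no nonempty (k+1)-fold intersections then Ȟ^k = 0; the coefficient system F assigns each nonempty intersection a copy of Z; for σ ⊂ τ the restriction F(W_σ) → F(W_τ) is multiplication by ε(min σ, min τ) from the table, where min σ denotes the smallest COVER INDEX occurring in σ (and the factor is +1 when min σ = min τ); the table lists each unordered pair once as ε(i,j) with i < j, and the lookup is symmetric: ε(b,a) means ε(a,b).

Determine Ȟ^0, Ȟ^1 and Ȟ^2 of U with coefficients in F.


Ȟ^0 = 0; Ȟ^1 = Z/2; Ȟ^2 = 0

nerve of the cover:
  W12={i} W14={a,e} W23={c} W34={d}
C dims 4,4; δ0: rk 4, SNF 1^3·2
Ȟ^0 = (4 − 4) − 0 = 0, so Ȟ^0 ≅ 0
Ȟ^1 = (4 − 0) − 4 = 0 plus torsion [2], so Ȟ^1 ≅ Z/2
Ȟ^2 = (0 − 0) − 0 = 0, so Ȟ^2 ≅ 0


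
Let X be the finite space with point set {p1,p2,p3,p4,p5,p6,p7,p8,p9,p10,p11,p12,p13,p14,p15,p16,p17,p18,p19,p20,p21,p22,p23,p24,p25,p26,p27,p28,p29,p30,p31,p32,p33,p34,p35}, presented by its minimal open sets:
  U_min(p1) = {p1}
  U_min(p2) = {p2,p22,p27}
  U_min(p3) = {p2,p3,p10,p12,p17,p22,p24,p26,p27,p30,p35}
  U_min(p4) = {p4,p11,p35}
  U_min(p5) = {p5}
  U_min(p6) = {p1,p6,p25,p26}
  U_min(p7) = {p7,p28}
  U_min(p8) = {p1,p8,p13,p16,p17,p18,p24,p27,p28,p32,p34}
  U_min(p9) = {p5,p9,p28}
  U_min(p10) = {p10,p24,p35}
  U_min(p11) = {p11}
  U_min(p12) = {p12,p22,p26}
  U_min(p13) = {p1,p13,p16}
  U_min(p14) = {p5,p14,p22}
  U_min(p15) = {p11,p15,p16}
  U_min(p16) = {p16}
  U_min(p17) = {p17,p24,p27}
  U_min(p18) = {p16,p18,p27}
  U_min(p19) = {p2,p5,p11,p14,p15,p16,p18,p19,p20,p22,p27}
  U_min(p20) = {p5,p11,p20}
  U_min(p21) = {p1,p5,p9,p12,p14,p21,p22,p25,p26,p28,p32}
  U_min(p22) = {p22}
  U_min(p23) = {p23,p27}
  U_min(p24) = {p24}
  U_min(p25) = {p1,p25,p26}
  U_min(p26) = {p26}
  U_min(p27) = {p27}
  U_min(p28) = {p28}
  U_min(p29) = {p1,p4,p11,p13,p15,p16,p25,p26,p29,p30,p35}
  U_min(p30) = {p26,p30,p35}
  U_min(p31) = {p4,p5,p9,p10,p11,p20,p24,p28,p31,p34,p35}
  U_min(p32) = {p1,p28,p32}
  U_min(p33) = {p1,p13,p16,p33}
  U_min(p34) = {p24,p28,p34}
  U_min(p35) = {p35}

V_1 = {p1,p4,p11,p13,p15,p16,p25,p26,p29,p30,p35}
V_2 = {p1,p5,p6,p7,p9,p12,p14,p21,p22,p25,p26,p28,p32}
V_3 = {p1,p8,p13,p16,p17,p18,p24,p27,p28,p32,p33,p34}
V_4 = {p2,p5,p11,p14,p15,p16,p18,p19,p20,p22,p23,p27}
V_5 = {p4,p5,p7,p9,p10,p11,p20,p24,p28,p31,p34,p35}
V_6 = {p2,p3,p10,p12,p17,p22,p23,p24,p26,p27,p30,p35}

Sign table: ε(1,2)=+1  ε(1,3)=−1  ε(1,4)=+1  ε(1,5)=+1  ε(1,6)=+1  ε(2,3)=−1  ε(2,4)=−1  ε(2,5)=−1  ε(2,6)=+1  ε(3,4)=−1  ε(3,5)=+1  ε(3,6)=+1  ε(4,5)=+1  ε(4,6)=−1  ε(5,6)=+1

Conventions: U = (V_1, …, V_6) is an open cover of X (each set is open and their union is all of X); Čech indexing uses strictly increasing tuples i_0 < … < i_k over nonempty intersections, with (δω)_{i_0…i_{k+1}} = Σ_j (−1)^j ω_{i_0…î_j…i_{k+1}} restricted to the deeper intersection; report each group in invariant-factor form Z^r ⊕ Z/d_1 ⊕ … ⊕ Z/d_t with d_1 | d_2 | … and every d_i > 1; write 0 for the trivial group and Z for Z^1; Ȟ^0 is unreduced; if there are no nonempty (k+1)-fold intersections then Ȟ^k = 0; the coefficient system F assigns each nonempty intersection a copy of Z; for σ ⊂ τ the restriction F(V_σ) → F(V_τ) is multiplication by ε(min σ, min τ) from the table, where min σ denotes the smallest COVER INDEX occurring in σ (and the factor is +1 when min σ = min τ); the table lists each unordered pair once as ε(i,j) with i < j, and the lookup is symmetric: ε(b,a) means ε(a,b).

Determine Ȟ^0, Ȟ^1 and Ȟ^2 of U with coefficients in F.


intersection data:
  V12={p1,p25,p26} V13={p1,p13,p16} V14={p11,p15,p16} V15={p4,p11,p35} V16={p26,p30,p35} V23={p1,p28,p32} V24={p5,p14,p22} V25={p5,p7,p9,p28} V26={p12,p22,p26} V34={p16,p18,p27} V35={p24,p28,p34} V36={p17,p24,p27} V45={p5,p11,p20} V46={p2,p22,p23,p27} V56={p10,p24,p35}
  V123={p1} V126={p26} V134={p16} V145={p11} V156={p35} V235={p28} V245={p5} V246={p22} V346={p27} V356={p24}
C dims 6,15,10; δ0: rk 6, SNF 1^5·2; δ1: rk 9, SNF 1^9
Ȟ^0 = (6 − 6) − 0 = 0, so Ȟ^0 ≅ 0
Ȟ^1 = (15 − 9) − 6 = 0 plus torsion [2], so Ȟ^1 ≅ Z/2
Ȟ^2 = (10 − 0) − 9 = 1, so Ȟ^2 ≅ Z

Ȟ^0 ≅ 0; Ȟ^1 ≅ Z/2; Ȟ^2 ≅ Z


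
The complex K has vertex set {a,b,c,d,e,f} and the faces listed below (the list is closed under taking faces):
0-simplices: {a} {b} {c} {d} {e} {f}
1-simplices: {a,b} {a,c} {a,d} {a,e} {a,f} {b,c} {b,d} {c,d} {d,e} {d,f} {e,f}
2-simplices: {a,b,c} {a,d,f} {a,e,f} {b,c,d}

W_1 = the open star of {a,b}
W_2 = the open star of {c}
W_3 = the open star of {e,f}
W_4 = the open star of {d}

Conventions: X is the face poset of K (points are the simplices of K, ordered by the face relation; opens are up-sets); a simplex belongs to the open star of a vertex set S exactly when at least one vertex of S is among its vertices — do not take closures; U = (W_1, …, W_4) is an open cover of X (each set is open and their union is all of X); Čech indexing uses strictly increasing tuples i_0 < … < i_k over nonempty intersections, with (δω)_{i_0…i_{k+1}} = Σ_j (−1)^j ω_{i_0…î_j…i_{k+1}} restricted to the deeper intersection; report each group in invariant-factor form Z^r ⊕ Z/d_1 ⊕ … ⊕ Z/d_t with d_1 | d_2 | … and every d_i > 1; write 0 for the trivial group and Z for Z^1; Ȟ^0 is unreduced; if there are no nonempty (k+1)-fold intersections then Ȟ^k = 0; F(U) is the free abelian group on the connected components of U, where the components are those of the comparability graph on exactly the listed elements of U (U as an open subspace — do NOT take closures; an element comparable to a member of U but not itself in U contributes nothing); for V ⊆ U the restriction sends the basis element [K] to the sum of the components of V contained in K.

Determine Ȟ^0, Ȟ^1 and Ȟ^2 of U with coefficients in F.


nonempty intersections:
  W1={{a},{b},{a,b},{a,c},{a,d},{a,e},{a,f},{b,c},{b,d},{a,b,c},{a,d,f},{a,e,f},{b,c,d}} W2={{c},{a,c},{b,c},{c,d},{a,b,c},{b,c,d}} W3={{e},{f},{a,e},{a,f},{d,e},{d,f},{e,f},{a,d,f},{a,e,f}} W4={{d},{a,d},{b,d},{c,d},{d,e},{d,f},{a,d,f},{b,c,d}}
  W12={{a,c},{b,c},{a,b,c},{b,c,d}} W13={{a,e},{a,f},{a,d,f},{a,e,f}} W14={{a,d},{b,d},{a,d,f},{b,c,d}} W24={{c,d},{b,c,d}} W34={{d,e},{d,f},{a,d,f}}
  W124={{b,c,d}} W134={{a,d,f}}
components per intersection:
  W1: {{a},{b},{a,b},{a,c},{a,d},{a,e},{a,f},{b,c},{b,d},{a,b,c},{a,d,f},{a,e,f},{b,c,d}}
  W2: {{c},{a,c},{b,c},{c,d},{a,b,c},{b,c,d}}
  W3: {{e},{f},{a,e},{a,f},{d,e},{d,f},{e,f},{a,d,f},{a,e,f}}
  W4: {{d},{a,d},{b,d},{c,d},{d,e},{d,f},{a,d,f},{b,c,d}}
  W12: {{a,c},{b,c},{a,b,c},{b,c,d}}
  W13: {{a,e},{a,f},{a,d,f},{a,e,f}}
  W14: {{a,d},{a,d,f}} {{b,d},{b,c,d}}
  W24: {{c,d},{b,c,d}}
  W34: {{d,e}} {{d,f},{a,d,f}}
  W124: {{b,c,d}}
  W134: {{a,d,f}}
C dims 4,7,2; δ0: rk 3, SNF 1^3; δ1: rk 2, SNF 1^2
Ȟ^0: (4−3)−0=1 ⇒ Z
Ȟ^1: (7−2)−3=2 ⇒ Z^2
Ȟ^2: (2−0)−2=0 ⇒ 0

Ȟ^0(U;F) ≅ Z, Ȟ^1(U;F) ≅ Z^2 and Ȟ^2(U;F) ≅ 0
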